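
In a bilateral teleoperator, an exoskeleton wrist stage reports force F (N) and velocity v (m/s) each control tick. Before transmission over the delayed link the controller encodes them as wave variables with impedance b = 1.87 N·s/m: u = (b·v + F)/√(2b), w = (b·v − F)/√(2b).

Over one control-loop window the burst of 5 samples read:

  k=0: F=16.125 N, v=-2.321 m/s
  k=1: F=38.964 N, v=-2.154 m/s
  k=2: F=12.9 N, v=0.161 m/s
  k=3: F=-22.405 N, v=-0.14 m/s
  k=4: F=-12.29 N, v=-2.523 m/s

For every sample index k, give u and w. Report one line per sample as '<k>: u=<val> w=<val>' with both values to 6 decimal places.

k=0: b·v=1.87×(-2.321)=-4.340270; √(2b)=1.933908; u=(-4.340270+16.125)/1.933908=6.093739, w=(-4.340270−16.125)/1.933908=-10.582339
k=1: b·v=1.87×(-2.154)=-4.027980; √(2b)=1.933908; u=(-4.027980+38.964)/1.933908=18.064986, w=(-4.027980−38.964)/1.933908=-22.230624
k=2: b·v=1.87×0.161=0.301070; √(2b)=1.933908; u=(0.301070+12.9)/1.933908=6.826111, w=(0.301070−12.9)/1.933908=-6.514752
k=3: b·v=1.87×(-0.14)=-0.261800; √(2b)=1.933908; u=(-0.261800+(-22.405))/1.933908=-11.720723, w=(-0.261800−(-22.405))/1.933908=11.449976
k=4: b·v=1.87×(-2.523)=-4.718010; √(2b)=1.933908; u=(-4.718010+(-12.29))/1.933908=-8.794633, w=(-4.718010−(-12.29))/1.933908=3.915383

0: u=6.093739 w=-10.582339
1: u=18.064986 w=-22.230624
2: u=6.826111 w=-6.514752
3: u=-11.720723 w=11.449976
4: u=-8.794633 w=3.915383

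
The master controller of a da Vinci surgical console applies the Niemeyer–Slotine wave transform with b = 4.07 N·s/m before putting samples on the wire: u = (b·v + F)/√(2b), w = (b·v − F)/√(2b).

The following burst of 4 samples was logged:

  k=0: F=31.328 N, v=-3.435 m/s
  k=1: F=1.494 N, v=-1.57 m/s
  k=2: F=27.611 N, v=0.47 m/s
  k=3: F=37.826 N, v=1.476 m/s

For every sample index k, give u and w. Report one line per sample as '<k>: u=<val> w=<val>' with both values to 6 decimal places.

0: u=6.080313 w=-15.880604
1: u=-1.716012 w=-2.763306
2: u=10.348122 w=-9.007179
3: u=15.363571 w=-11.152442

k=0: b·v=4.07×(-3.435)=-13.980450; √(2b)=2.853069; u=(-13.980450+31.328)/2.853069=6.080313, w=(-13.980450−31.328)/2.853069=-15.880604
k=1: b·v=4.07×(-1.57)=-6.389900; √(2b)=2.853069; u=(-6.389900+1.494)/2.853069=-1.716012, w=(-6.389900−1.494)/2.853069=-2.763306
k=2: b·v=4.07×0.47=1.912900; √(2b)=2.853069; u=(1.912900+27.611)/2.853069=10.348122, w=(1.912900−27.611)/2.853069=-9.007179
k=3: b·v=4.07×1.476=6.007320; √(2b)=2.853069; u=(6.007320+37.826)/2.853069=15.363571, w=(6.007320−37.826)/2.853069=-11.152442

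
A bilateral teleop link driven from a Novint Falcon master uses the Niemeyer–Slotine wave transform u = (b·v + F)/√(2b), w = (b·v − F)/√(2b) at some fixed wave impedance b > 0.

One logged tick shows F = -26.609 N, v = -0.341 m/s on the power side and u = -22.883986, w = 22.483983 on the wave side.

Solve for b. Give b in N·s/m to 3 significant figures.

b = 0.688 N·s/m

u + w = -0.400003;  u + w = √(2b)·v, so √(2b) = -0.400003/(-0.341) = 1.173029.
b = (√(2b))²/2 = 1.375998/2 = 0.687999.
(Check via u − w = 2F/√(2b): u − w = -45.367969, 2F/√(2b) = -45.368005.)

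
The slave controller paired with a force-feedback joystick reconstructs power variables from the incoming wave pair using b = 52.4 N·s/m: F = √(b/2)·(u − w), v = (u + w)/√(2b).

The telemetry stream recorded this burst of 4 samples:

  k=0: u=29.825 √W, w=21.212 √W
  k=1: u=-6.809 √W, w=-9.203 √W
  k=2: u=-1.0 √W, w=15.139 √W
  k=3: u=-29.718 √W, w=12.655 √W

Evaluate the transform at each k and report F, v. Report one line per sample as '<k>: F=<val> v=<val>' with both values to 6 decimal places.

0: F=44.086446 v=4.985452
1: F=12.253913 v=-1.564102
2: F=-82.608981 v=1.381141
3: F=-216.890165 v=-1.666766

k=0: u−w=8.613000, u+w=51.037000; √(b/2)=5.118594, √(2b)=10.237187; F=5.118594×8.613=44.086446, v=51.037000/10.237187=4.985452
k=1: u−w=2.394000, u+w=-16.012000; √(b/2)=5.118594, √(2b)=10.237187; F=5.118594×2.394=12.253913, v=-16.012000/10.237187=-1.564102
k=2: u−w=-16.139000, u+w=14.139000; √(b/2)=5.118594, √(2b)=10.237187; F=5.118594×(-16.139)=-82.608981, v=14.139000/10.237187=1.381141
k=3: u−w=-42.373000, u+w=-17.063000; √(b/2)=5.118594, √(2b)=10.237187; F=5.118594×(-42.373)=-216.890165, v=-17.063000/10.237187=-1.666766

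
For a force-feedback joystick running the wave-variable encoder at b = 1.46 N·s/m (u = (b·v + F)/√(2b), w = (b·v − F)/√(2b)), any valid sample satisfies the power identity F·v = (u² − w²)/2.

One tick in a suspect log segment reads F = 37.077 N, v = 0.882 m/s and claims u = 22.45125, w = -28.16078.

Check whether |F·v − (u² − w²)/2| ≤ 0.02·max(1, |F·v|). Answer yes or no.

no

F·v = 37.077×0.882 = 32.70191 W.
(u² − w²)/2 = (504.05863 − 793.02953)/2 = -144.48545 W.
|Δ| = 177.18737;  2% of max(1, |F·v|) = 0.65404.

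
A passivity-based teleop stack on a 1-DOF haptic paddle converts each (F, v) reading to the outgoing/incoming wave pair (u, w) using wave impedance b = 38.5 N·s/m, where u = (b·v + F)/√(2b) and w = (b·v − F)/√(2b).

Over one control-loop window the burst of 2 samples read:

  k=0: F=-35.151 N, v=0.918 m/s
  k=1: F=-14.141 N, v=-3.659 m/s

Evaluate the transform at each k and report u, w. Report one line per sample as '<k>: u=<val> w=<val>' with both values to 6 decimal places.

0: u=0.021880 w=8.033537
1: u=-17.665314 w=-14.442281

k=0: b·v=38.5×0.918=35.343000; √(2b)=8.774964; u=(35.343000+(-35.151))/8.774964=0.021880, w=(35.343000−(-35.151))/8.774964=8.033537
k=1: b·v=38.5×(-3.659)=-140.871500; √(2b)=8.774964; u=(-140.871500+(-14.141))/8.774964=-17.665314, w=(-140.871500−(-14.141))/8.774964=-14.442281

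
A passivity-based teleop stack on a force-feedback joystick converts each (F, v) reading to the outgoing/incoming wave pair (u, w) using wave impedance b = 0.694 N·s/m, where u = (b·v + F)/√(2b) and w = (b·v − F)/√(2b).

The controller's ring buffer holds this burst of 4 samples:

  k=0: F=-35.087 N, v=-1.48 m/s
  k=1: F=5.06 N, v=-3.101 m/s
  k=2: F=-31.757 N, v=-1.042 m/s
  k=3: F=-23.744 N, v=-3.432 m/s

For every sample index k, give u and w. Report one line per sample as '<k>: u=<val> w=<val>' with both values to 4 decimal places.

k=0: b·v=0.694×(-1.48)=-1.0271; √(2b)=1.1781; u=(-1.0271+(-35.087))/1.1781=-30.6537, w=(-1.0271−(-35.087))/1.1781=28.9100
k=1: b·v=0.694×(-3.101)=-2.1521; √(2b)=1.1781; u=(-2.1521+5.06)/1.1781=2.4682, w=(-2.1521−5.06)/1.1781=-6.1216
k=2: b·v=0.694×(-1.042)=-0.7231; √(2b)=1.1781; u=(-0.7231+(-31.757))/1.1781=-27.5691, w=(-0.7231−(-31.757))/1.1781=26.3415
k=3: b·v=0.694×(-3.432)=-2.3818; √(2b)=1.1781; u=(-2.3818+(-23.744))/1.1781=-22.1756, w=(-2.3818−(-23.744))/1.1781=18.1322

0: u=-30.6537 w=28.9100
1: u=2.4682 w=-6.1216
2: u=-27.5691 w=26.3415
3: u=-22.1756 w=18.1322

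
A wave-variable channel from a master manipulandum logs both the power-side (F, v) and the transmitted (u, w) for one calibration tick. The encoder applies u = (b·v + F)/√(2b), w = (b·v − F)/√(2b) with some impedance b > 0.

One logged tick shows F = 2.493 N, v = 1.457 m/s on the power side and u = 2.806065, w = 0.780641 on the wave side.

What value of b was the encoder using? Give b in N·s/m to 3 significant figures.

u + w = 3.586706;  u + w = √(2b)·v, so √(2b) = 3.586706/1.457 = 2.461706.
b = (√(2b))²/2 = 6.059998/2 = 3.029999.
(Check via u − w = 2F/√(2b): u − w = 2.025424, 2F/√(2b) = 2.025424.)

b = 3.03 N·s/m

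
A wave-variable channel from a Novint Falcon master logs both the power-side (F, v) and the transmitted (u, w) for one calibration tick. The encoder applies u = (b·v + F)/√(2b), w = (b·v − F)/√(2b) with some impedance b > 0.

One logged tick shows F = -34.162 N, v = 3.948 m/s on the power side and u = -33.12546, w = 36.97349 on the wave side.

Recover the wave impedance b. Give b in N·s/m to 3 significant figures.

u + w = 3.8480;  u + w = √(2b)·v, so √(2b) = 3.8480/3.948 = 0.9747.
b = (√(2b))²/2 = 0.9500/2 = 0.4750.
(Check via u − w = 2F/√(2b): u − w = -70.0990, 2F/√(2b) = -70.0990.)

b = 0.475 N·s/m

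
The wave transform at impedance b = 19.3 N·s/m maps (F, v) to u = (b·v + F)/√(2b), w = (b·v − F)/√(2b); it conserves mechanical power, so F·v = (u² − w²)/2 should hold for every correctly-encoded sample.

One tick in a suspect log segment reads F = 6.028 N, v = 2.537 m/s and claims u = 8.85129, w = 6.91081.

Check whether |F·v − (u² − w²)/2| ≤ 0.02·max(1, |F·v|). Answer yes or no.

yes

F·v = 6.028×2.537 = 15.2930 W.
(u² − w²)/2 = (78.3453 − 47.7593)/2 = 15.2930 W.
|Δ| = 0.0000;  2% of max(1, |F·v|) = 0.3059.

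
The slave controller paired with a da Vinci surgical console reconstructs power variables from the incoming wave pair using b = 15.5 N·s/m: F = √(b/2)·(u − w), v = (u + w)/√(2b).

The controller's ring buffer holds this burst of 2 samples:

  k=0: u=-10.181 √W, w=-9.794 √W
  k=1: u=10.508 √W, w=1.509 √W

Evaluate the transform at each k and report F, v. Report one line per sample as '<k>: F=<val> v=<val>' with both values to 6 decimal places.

0: F=-1.077362 v=-3.587616
1: F=25.052156 v=2.158317

k=0: u−w=-0.387000, u+w=-19.975000; √(b/2)=2.783882, √(2b)=5.567764; F=2.783882×(-0.387)=-1.077362, v=-19.975000/5.567764=-3.587616
k=1: u−w=8.999000, u+w=12.017000; √(b/2)=2.783882, √(2b)=5.567764; F=2.783882×8.999=25.052156, v=12.017000/5.567764=2.158317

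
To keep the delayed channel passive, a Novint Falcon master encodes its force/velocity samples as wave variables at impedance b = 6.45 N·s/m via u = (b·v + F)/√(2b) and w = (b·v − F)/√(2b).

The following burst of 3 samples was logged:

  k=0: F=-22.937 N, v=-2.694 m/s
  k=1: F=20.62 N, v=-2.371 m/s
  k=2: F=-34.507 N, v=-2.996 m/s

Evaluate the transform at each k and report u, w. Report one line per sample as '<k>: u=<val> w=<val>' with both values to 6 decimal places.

k=0: b·v=6.45×(-2.694)=-17.376300; √(2b)=3.591657; u=(-17.376300+(-22.937))/3.591657=-11.224151, w=(-17.376300−(-22.937))/3.591657=1.548227
k=1: b·v=6.45×(-2.371)=-15.292950; √(2b)=3.591657; u=(-15.292950+20.62)/3.591657=1.483173, w=(-15.292950−20.62)/3.591657=-9.998992
k=2: b·v=6.45×(-2.996)=-19.324200; √(2b)=3.591657; u=(-19.324200+(-34.507))/3.591657=-14.987845, w=(-19.324200−(-34.507))/3.591657=4.227241

0: u=-11.224151 w=1.548227
1: u=1.483173 w=-9.998992
2: u=-14.987845 w=4.227241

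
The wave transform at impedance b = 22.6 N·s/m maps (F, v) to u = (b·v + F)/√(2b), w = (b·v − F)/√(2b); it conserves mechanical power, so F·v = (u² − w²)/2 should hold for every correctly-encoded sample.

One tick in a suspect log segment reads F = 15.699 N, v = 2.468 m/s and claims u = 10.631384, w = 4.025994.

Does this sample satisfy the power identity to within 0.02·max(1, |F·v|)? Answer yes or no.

no

F·v = 15.699×2.468 = 38.745132 W.
(u² − w²)/2 = (113.026326 − 16.208628)/2 = 48.408849 W.
|Δ| = 9.663717;  2% of max(1, |F·v|) = 0.774903.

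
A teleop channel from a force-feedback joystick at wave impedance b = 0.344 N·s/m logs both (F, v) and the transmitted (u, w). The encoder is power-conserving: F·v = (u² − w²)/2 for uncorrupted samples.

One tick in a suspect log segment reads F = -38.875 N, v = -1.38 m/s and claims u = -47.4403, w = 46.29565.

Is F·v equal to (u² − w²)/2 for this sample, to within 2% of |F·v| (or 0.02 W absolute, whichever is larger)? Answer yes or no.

F·v = (-38.875)×(-1.38) = 53.6475 W.
(u² − w²)/2 = (2250.5821 − 2143.2872)/2 = 53.6474 W.
|Δ| = 0.0001;  2% of max(1, |F·v|) = 1.0729.

yes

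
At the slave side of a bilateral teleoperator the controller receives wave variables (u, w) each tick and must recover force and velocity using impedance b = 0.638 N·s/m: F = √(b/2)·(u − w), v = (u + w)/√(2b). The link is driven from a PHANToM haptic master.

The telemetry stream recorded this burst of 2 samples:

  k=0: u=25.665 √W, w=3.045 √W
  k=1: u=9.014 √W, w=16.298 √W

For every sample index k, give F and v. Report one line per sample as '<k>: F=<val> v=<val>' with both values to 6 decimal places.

k=0: u−w=22.620000, u+w=28.710000; √(b/2)=0.564801, √(2b)=1.129602; F=0.564801×22.62=12.775795, v=28.710000/1.129602=25.416038
k=1: u−w=-7.284000, u+w=25.312000; √(b/2)=0.564801, √(2b)=1.129602; F=0.564801×(-7.284)=-4.114009, v=25.312000/1.129602=22.407898

0: F=12.775795 v=25.416038
1: F=-4.114009 v=22.407898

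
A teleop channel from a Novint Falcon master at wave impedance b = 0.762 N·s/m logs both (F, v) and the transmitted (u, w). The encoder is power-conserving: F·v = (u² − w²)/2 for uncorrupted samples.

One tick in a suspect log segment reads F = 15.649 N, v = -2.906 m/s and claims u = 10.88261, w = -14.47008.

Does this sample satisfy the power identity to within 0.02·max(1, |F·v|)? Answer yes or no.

F·v = 15.649×(-2.906) = -45.47599 W.
(u² − w²)/2 = (118.43120 − 209.38322)/2 = -45.47601 W.
|Δ| = 0.00001;  2% of max(1, |F·v|) = 0.90952.

yes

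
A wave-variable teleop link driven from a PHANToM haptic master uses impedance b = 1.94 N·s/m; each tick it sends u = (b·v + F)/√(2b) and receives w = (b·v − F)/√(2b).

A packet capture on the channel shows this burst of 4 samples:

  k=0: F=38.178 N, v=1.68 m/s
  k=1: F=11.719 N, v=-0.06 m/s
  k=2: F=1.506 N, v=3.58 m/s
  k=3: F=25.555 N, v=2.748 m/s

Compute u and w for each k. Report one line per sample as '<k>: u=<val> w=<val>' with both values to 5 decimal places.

0: u=21.03655 w=-17.72733
1: u=5.89033 w=-6.00851
2: u=4.29045 w=2.76134
3: u=15.68005 w=-10.26712

k=0: b·v=1.94×1.68=3.25920; √(2b)=1.96977; u=(3.25920+38.178)/1.96977=21.03655, w=(3.25920−38.178)/1.96977=-17.72733
k=1: b·v=1.94×(-0.06)=-0.11640; √(2b)=1.96977; u=(-0.11640+11.719)/1.96977=5.89033, w=(-0.11640−11.719)/1.96977=-6.00851
k=2: b·v=1.94×3.58=6.94520; √(2b)=1.96977; u=(6.94520+1.506)/1.96977=4.29045, w=(6.94520−1.506)/1.96977=2.76134
k=3: b·v=1.94×2.748=5.33112; √(2b)=1.96977; u=(5.33112+25.555)/1.96977=15.68005, w=(5.33112−25.555)/1.96977=-10.26712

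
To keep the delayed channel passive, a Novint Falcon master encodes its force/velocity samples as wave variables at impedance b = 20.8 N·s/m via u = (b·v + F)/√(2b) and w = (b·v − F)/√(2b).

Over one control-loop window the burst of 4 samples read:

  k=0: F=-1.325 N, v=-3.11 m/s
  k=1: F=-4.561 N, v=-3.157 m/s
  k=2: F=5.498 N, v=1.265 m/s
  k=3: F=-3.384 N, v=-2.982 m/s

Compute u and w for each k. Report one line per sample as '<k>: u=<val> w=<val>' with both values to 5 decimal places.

k=0: b·v=20.8×(-3.11)=-64.68800; √(2b)=6.44981; u=(-64.68800+(-1.325))/6.44981=-10.23488, w=(-64.68800−(-1.325))/6.44981=-9.82402
k=1: b·v=20.8×(-3.157)=-65.66560; √(2b)=6.44981; u=(-65.66560+(-4.561))/6.44981=-10.88817, w=(-65.66560−(-4.561))/6.44981=-9.47387
k=2: b·v=20.8×1.265=26.31200; √(2b)=6.44981; u=(26.31200+5.498)/6.44981=4.93193, w=(26.31200−5.498)/6.44981=3.22707
k=3: b·v=20.8×(-2.982)=-62.02560; √(2b)=6.44981; u=(-62.02560+(-3.384))/6.44981=-10.14133, w=(-62.02560−(-3.384))/6.44981=-9.09199

0: u=-10.23488 w=-9.82402
1: u=-10.88817 w=-9.47387
2: u=4.93193 w=3.22707
3: u=-10.14133 w=-9.09199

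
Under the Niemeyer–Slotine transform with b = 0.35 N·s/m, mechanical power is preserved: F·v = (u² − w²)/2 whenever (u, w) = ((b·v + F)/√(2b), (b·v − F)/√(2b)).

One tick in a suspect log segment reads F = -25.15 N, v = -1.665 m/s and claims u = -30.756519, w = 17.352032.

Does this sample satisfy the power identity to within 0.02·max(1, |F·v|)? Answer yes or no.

no

F·v = (-25.15)×(-1.665) = 41.874750 W.
(u² − w²)/2 = (945.963461 − 301.093015)/2 = 322.435223 W.
|Δ| = 280.560473;  2% of max(1, |F·v|) = 0.837495.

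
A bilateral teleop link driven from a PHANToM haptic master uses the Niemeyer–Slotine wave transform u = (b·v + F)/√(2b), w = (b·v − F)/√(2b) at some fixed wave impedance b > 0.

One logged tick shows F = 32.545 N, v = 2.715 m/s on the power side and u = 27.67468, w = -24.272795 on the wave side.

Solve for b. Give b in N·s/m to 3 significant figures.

b = 0.785 N·s/m

u + w = 3.401885;  u + w = √(2b)·v, so √(2b) = 3.401885/2.715 = 1.252996.
b = (√(2b))²/2 = 1.570000/2 = 0.785000.
(Check via u − w = 2F/√(2b): u − w = 51.947475, 2F/√(2b) = 51.947479.)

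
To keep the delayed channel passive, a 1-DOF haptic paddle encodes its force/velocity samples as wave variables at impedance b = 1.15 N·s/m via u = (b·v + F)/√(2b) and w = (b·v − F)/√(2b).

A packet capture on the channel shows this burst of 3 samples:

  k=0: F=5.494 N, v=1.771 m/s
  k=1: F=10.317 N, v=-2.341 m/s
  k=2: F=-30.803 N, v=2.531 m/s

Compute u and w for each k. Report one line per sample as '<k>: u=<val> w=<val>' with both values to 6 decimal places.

0: u=4.965564 w=-2.279709
1: u=5.027677 w=-8.577979
2: u=-18.391671 w=22.230122

k=0: b·v=1.15×1.771=2.036650; √(2b)=1.516575; u=(2.036650+5.494)/1.516575=4.965564, w=(2.036650−5.494)/1.516575=-2.279709
k=1: b·v=1.15×(-2.341)=-2.692150; √(2b)=1.516575; u=(-2.692150+10.317)/1.516575=5.027677, w=(-2.692150−10.317)/1.516575=-8.577979
k=2: b·v=1.15×2.531=2.910650; √(2b)=1.516575; u=(2.910650+(-30.803))/1.516575=-18.391671, w=(2.910650−(-30.803))/1.516575=22.230122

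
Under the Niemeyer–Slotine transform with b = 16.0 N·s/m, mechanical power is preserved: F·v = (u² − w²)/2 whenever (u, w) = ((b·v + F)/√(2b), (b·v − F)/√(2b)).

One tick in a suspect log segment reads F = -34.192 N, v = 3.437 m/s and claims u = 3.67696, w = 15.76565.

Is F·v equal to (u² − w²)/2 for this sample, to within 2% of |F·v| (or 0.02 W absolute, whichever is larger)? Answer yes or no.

F·v = (-34.192)×3.437 = -117.5179 W.
(u² − w²)/2 = (13.5200 − 248.5557)/2 = -117.5178 W.
|Δ| = 0.0001;  2% of max(1, |F·v|) = 2.3504.

yes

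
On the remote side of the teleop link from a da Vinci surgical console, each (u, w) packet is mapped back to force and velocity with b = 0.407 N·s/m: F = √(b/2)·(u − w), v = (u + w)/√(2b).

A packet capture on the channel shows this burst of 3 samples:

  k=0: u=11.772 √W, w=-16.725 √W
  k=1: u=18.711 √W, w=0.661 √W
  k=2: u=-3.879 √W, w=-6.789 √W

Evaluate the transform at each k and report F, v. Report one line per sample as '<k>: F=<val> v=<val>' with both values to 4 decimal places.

0: F=12.8553 v=-5.4898
1: F=8.1425 v=21.4715
2: F=1.3127 v=-11.8242

k=0: u−w=28.4970, u+w=-4.9530; √(b/2)=0.4511, √(2b)=0.9022; F=0.4511×28.497=12.8553, v=-4.9530/0.9022=-5.4898
k=1: u−w=18.0500, u+w=19.3720; √(b/2)=0.4511, √(2b)=0.9022; F=0.4511×18.05=8.1425, v=19.3720/0.9022=21.4715
k=2: u−w=2.9100, u+w=-10.6680; √(b/2)=0.4511, √(2b)=0.9022; F=0.4511×2.91=1.3127, v=-10.6680/0.9022=-11.8242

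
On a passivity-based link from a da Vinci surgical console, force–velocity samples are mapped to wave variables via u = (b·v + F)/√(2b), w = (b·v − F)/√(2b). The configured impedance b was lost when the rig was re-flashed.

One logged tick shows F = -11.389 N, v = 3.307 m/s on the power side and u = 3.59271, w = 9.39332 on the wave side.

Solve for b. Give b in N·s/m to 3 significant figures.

u + w = 12.98603;  u + w = √(2b)·v, so √(2b) = 12.98603/3.307 = 3.92683.
b = (√(2b))²/2 = 15.42000/2 = 7.71000.
(Check via u − w = 2F/√(2b): u − w = -5.80061, 2F/√(2b) = -5.80061.)

b = 7.71 N·s/m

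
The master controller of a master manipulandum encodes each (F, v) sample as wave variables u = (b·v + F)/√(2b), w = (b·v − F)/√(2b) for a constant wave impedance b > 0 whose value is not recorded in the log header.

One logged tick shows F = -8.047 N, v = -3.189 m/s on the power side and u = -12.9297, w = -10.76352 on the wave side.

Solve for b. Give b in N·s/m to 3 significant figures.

b = 27.6 N·s/m

u + w = -23.6932;  u + w = √(2b)·v, so √(2b) = -23.6932/(-3.189) = 7.4297.
b = (√(2b))²/2 = 55.2000/2 = 27.6000.
(Check via u − w = 2F/√(2b): u − w = -2.1662, 2F/√(2b) = -2.1662.)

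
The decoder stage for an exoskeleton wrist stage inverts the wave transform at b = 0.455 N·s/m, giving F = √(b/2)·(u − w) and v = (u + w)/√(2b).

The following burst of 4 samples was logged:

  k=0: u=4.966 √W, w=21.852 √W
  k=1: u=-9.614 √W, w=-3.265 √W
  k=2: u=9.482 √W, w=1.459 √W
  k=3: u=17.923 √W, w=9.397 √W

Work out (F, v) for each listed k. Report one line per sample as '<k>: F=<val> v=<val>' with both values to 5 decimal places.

k=0: u−w=-16.88600, u+w=26.81800; √(b/2)=0.47697, √(2b)=0.95394; F=0.47697×(-16.886)=-8.05411, v=26.81800/0.95394=28.11290
k=1: u−w=-6.34900, u+w=-12.87900; √(b/2)=0.47697, √(2b)=0.95394; F=0.47697×(-6.349)=-3.02828, v=-12.87900/0.95394=-13.50086
k=2: u−w=8.02300, u+w=10.94100; √(b/2)=0.47697, √(2b)=0.95394; F=0.47697×8.023=3.82673, v=10.94100/0.95394=11.46928
k=3: u−w=8.52600, u+w=27.32000; √(b/2)=0.47697, √(2b)=0.95394; F=0.47697×8.526=4.06664, v=27.32000/0.95394=28.63914

0: F=-8.05411 v=28.11290
1: F=-3.02828 v=-13.50086
2: F=3.82673 v=11.46928
3: F=4.06664 v=28.63914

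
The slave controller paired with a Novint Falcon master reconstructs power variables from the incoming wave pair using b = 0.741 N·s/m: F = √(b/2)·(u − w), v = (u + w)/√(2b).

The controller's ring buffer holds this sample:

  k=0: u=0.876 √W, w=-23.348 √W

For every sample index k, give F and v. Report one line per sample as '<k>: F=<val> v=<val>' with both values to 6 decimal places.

0: F=14.744837 v=-18.459402

k=0: u−w=24.224000, u+w=-22.472000; √(b/2)=0.608687, √(2b)=1.217374; F=0.608687×24.224=14.744837, v=-22.472000/1.217374=-18.459402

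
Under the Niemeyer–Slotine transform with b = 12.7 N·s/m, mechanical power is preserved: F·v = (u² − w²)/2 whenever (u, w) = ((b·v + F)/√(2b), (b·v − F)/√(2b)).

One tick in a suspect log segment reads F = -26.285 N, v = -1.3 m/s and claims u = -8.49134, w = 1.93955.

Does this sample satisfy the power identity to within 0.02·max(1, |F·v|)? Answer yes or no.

yes

F·v = (-26.285)×(-1.3) = 34.1705 W.
(u² − w²)/2 = (72.1029 − 3.7619)/2 = 34.1705 W.
|Δ| = 0.0000;  2% of max(1, |F·v|) = 0.6834.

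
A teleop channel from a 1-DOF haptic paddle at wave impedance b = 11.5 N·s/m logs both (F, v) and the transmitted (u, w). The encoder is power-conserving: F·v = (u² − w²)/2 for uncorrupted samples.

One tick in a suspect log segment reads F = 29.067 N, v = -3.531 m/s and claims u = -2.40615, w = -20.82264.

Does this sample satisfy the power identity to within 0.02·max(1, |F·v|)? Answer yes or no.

F·v = 29.067×(-3.531) = -102.6356 W.
(u² − w²)/2 = (5.7896 − 433.5823)/2 = -213.8964 W.
|Δ| = 111.2608;  2% of max(1, |F·v|) = 2.0527.

no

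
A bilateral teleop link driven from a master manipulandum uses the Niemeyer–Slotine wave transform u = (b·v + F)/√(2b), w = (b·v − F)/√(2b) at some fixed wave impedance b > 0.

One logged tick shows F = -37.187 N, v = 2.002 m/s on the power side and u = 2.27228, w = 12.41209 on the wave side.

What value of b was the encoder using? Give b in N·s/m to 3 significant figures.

u + w = 14.68437;  u + w = √(2b)·v, so √(2b) = 14.68437/2.002 = 7.33485.
b = (√(2b))²/2 = 53.80003/2 = 26.90001.
(Check via u − w = 2F/√(2b): u − w = -10.13981, 2F/√(2b) = -10.13981.)

b = 26.9 N·s/m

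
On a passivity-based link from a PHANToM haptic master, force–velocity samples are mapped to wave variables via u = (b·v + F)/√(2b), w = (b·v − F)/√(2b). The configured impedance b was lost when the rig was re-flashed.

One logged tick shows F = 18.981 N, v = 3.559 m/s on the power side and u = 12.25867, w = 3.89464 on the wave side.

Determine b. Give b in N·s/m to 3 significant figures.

u + w = 16.1533;  u + w = √(2b)·v, so √(2b) = 16.1533/3.559 = 4.5387.
b = (√(2b))²/2 = 20.6000/2 = 10.3000.
(Check via u − w = 2F/√(2b): u − w = 8.3640, 2F/√(2b) = 8.3640.)

b = 10.3 N·s/m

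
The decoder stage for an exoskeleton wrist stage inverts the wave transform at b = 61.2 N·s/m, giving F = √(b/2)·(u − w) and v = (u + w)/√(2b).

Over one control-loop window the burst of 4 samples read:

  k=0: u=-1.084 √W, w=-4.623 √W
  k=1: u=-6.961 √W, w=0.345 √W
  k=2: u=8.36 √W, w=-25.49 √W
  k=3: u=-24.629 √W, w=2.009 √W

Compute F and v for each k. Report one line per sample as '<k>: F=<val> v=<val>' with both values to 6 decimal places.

0: F=19.576781 v=-0.515843
1: F=-40.414795 v=-0.598005
2: F=187.248948 v=-1.548341
3: F=-147.354135 v=-2.044570

k=0: u−w=3.539000, u+w=-5.707000; √(b/2)=5.531727, √(2b)=11.063453; F=5.531727×3.539=19.576781, v=-5.707000/11.063453=-0.515843
k=1: u−w=-7.306000, u+w=-6.616000; √(b/2)=5.531727, √(2b)=11.063453; F=5.531727×(-7.306)=-40.414795, v=-6.616000/11.063453=-0.598005
k=2: u−w=33.850000, u+w=-17.130000; √(b/2)=5.531727, √(2b)=11.063453; F=5.531727×33.85=187.248948, v=-17.130000/11.063453=-1.548341
k=3: u−w=-26.638000, u+w=-22.620000; √(b/2)=5.531727, √(2b)=11.063453; F=5.531727×(-26.638)=-147.354135, v=-22.620000/11.063453=-2.044570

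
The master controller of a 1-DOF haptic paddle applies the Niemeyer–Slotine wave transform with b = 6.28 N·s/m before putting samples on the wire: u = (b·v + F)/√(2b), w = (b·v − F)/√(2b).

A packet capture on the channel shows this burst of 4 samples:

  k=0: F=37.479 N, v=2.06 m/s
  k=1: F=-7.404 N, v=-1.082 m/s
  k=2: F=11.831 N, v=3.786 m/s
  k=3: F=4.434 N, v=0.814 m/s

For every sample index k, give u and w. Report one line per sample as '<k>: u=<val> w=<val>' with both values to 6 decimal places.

k=0: b·v=6.28×2.06=12.936800; √(2b)=3.544009; u=(12.936800+37.479)/3.544009=14.225641, w=(12.936800−37.479)/3.544009=-6.924982
k=1: b·v=6.28×(-1.082)=-6.794960; √(2b)=3.544009; u=(-6.794960+(-7.404))/3.544009=-4.006468, w=(-6.794960−(-7.404))/3.544009=0.171851
k=2: b·v=6.28×3.786=23.776080; √(2b)=3.544009; u=(23.776080+11.831)/3.544009=10.047119, w=(23.776080−11.831)/3.544009=3.370499
k=3: b·v=6.28×0.814=5.111920; √(2b)=3.544009; u=(5.111920+4.434)/3.544009=2.693537, w=(5.111920−4.434)/3.544009=0.191286

0: u=14.225641 w=-6.924982
1: u=-4.006468 w=0.171851
2: u=10.047119 w=3.370499
3: u=2.693537 w=0.191286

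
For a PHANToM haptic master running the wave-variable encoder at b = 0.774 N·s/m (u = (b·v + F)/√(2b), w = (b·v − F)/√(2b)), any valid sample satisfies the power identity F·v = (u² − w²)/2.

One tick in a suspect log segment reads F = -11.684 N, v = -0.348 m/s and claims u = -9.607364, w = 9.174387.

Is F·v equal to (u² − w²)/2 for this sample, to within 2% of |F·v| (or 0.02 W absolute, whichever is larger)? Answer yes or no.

yes

F·v = (-11.684)×(-0.348) = 4.066032 W.
(u² − w²)/2 = (92.301443 − 84.169377)/2 = 4.066033 W.
|Δ| = 0.000001;  2% of max(1, |F·v|) = 0.081321.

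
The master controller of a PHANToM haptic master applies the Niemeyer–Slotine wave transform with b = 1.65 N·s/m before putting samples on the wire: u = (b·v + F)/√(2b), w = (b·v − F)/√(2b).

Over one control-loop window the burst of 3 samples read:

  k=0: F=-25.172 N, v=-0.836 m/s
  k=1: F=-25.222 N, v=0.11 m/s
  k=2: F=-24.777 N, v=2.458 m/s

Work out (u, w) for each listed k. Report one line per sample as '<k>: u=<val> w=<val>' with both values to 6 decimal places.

k=0: b·v=1.65×(-0.836)=-1.379400; √(2b)=1.816590; u=(-1.379400+(-25.172))/1.816590=-14.616065, w=(-1.379400−(-25.172))/1.816590=13.097395
k=1: b·v=1.65×0.11=0.181500; √(2b)=1.816590; u=(0.181500+(-25.222))/1.816590=-13.784342, w=(0.181500−(-25.222))/1.816590=13.984167
k=2: b·v=1.65×2.458=4.055700; √(2b)=1.816590; u=(4.055700+(-24.777))/1.816590=-11.406700, w=(4.055700−(-24.777))/1.816590=15.871879

0: u=-14.616065 w=13.097395
1: u=-13.784342 w=13.984167
2: u=-11.406700 w=15.871879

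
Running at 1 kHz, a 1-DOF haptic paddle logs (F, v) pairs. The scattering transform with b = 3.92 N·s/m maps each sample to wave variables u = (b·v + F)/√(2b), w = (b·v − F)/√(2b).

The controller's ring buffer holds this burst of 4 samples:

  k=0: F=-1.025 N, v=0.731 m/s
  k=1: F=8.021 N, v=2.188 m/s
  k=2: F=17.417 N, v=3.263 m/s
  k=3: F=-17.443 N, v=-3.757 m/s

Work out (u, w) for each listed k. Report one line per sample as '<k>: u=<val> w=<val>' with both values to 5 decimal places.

k=0: b·v=3.92×0.731=2.86552; √(2b)=2.80000; u=(2.86552+(-1.025))/2.80000=0.65733, w=(2.86552−(-1.025))/2.80000=1.38947
k=1: b·v=3.92×2.188=8.57696; √(2b)=2.80000; u=(8.57696+8.021)/2.80000=5.92784, w=(8.57696−8.021)/2.80000=0.19856
k=2: b·v=3.92×3.263=12.79096; √(2b)=2.80000; u=(12.79096+17.417)/2.80000=10.78856, w=(12.79096−17.417)/2.80000=-1.65216
k=3: b·v=3.92×(-3.757)=-14.72744; √(2b)=2.80000; u=(-14.72744+(-17.443))/2.80000=-11.48944, w=(-14.72744−(-17.443))/2.80000=0.96984

0: u=0.65733 w=1.38947
1: u=5.92784 w=0.19856
2: u=10.78856 w=-1.65216
3: u=-11.48944 w=0.96984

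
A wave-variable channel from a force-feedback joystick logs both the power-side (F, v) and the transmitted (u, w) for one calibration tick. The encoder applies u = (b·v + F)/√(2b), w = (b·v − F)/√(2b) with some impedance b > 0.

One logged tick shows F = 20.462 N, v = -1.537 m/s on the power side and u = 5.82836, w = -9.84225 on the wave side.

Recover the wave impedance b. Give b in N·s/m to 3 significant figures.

u + w = -4.01389;  u + w = √(2b)·v, so √(2b) = -4.01389/(-1.537) = 2.61151.
b = (√(2b))²/2 = 6.81998/2 = 3.40999.
(Check via u − w = 2F/√(2b): u − w = 15.67061, 2F/√(2b) = 15.67063.)

b = 3.41 N·s/m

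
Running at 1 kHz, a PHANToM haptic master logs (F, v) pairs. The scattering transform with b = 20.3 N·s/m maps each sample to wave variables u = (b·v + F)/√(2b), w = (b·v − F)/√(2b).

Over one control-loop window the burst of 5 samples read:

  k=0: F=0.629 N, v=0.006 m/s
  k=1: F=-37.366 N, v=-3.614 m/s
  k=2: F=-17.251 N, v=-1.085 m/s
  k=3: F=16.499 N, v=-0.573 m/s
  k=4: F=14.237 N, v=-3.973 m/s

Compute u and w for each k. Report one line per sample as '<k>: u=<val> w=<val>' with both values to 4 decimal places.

k=0: b·v=20.3×0.006=0.1218; √(2b)=6.3718; u=(0.1218+0.629)/6.3718=0.1178, w=(0.1218−0.629)/6.3718=-0.0796
k=1: b·v=20.3×(-3.614)=-73.3642; √(2b)=6.3718; u=(-73.3642+(-37.366))/6.3718=-17.3781, w=(-73.3642−(-37.366))/6.3718=-5.6496
k=2: b·v=20.3×(-1.085)=-22.0255; √(2b)=6.3718; u=(-22.0255+(-17.251))/6.3718=-6.1641, w=(-22.0255−(-17.251))/6.3718=-0.7493
k=3: b·v=20.3×(-0.573)=-11.6319; √(2b)=6.3718; u=(-11.6319+16.499)/6.3718=0.7638, w=(-11.6319−16.499)/6.3718=-4.4149
k=4: b·v=20.3×(-3.973)=-80.6519; √(2b)=6.3718; u=(-80.6519+14.237)/6.3718=-10.4232, w=(-80.6519−14.237)/6.3718=-14.8920

0: u=0.1178 w=-0.0796
1: u=-17.3781 w=-5.6496
2: u=-6.1641 w=-0.7493
3: u=0.7638 w=-4.4149
4: u=-10.4232 w=-14.8920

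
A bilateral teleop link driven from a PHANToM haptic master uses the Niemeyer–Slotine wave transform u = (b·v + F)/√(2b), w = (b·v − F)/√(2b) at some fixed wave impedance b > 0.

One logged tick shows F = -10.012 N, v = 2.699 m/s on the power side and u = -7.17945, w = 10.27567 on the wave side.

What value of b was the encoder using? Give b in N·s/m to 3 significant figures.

u + w = 3.0962;  u + w = √(2b)·v, so √(2b) = 3.0962/2.699 = 1.1472.
b = (√(2b))²/2 = 1.3160/2 = 0.6580.
(Check via u − w = 2F/√(2b): u − w = -17.4551, 2F/√(2b) = -17.4551.)

b = 0.658 N·s/m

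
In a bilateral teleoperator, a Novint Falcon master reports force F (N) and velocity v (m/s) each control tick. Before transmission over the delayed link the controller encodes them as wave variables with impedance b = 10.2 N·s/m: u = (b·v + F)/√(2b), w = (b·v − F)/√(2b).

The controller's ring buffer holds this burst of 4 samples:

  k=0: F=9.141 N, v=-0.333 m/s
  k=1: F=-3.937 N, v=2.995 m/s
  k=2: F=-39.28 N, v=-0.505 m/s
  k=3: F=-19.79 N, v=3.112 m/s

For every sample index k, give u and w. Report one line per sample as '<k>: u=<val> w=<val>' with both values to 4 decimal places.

k=0: b·v=10.2×(-0.333)=-3.3966; √(2b)=4.5166; u=(-3.3966+9.141)/4.5166=1.2718, w=(-3.3966−9.141)/4.5166=-2.7759
k=1: b·v=10.2×2.995=30.5490; √(2b)=4.5166; u=(30.5490+(-3.937))/4.5166=5.8920, w=(30.5490−(-3.937))/4.5166=7.6353
k=2: b·v=10.2×(-0.505)=-5.1510; √(2b)=4.5166; u=(-5.1510+(-39.28))/4.5166=-9.8372, w=(-5.1510−(-39.28))/4.5166=7.5563
k=3: b·v=10.2×3.112=31.7424; √(2b)=4.5166; u=(31.7424+(-19.79))/4.5166=2.6463, w=(31.7424−(-19.79))/4.5166=11.4095

0: u=1.2718 w=-2.7759
1: u=5.8920 w=7.6353
2: u=-9.8372 w=7.5563
3: u=2.6463 w=11.4095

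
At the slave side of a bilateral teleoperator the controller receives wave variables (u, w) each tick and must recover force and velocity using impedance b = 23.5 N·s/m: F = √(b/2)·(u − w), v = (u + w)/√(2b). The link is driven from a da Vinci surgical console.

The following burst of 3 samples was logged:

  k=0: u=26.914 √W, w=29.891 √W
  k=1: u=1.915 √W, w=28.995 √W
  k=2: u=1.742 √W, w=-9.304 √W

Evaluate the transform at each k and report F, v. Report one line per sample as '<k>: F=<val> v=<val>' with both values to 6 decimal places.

k=0: u−w=-2.977000, u+w=56.805000; √(b/2)=3.427827, √(2b)=6.855655; F=3.427827×(-2.977)=-10.204642, v=56.805000/6.855655=8.285861
k=1: u−w=-27.080000, u+w=30.910000; √(b/2)=3.427827, √(2b)=6.855655; F=3.427827×(-27.08)=-92.825563, v=30.910000/6.855655=4.508687
k=2: u−w=11.046000, u+w=-7.562000; √(b/2)=3.427827, √(2b)=6.855655; F=3.427827×11.046=37.863780, v=-7.562000/6.855655=-1.103031

0: F=-10.204642 v=8.285861
1: F=-92.825563 v=4.508687
2: F=37.863780 v=-1.103031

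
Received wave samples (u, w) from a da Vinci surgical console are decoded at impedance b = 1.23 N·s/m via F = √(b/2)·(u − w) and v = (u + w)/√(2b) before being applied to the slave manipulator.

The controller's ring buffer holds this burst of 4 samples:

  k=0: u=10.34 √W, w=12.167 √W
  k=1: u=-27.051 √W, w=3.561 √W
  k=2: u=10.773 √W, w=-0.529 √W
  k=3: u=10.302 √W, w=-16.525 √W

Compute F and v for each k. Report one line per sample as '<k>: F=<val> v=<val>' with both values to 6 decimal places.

k=0: u−w=-1.827000, u+w=22.507000; √(b/2)=0.784219, √(2b)=1.568439; F=0.784219×(-1.827)=-1.432769, v=22.507000/1.568439=14.349939
k=1: u−w=-30.612000, u+w=-23.490000; √(b/2)=0.784219, √(2b)=1.568439; F=0.784219×(-30.612)=-24.006523, v=-23.490000/1.568439=-14.976677
k=2: u−w=11.302000, u+w=10.244000; √(b/2)=0.784219, √(2b)=1.568439; F=0.784219×11.302=8.863247, v=10.244000/1.568439=6.531336
k=3: u−w=26.827000, u+w=-6.223000; √(b/2)=0.784219, √(2b)=1.568439; F=0.784219×26.827=21.038253, v=-6.223000/1.568439=-3.967640

0: F=-1.432769 v=14.349939
1: F=-24.006523 v=-14.976677
2: F=8.863247 v=6.531336
3: F=21.038253 v=-3.967640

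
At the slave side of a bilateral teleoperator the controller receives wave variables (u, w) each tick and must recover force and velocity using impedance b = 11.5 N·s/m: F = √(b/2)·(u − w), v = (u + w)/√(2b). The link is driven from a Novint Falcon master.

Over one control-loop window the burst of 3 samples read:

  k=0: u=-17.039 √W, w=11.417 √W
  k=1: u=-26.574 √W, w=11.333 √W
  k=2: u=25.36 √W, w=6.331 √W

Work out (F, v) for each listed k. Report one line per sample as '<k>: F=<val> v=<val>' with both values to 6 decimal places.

0: F=-68.235091 v=-1.172268
1: F=-90.897793 v=-3.177968
2: F=45.629939 v=6.608030

k=0: u−w=-28.456000, u+w=-5.622000; √(b/2)=2.397916, √(2b)=4.795832; F=2.397916×(-28.456)=-68.235091, v=-5.622000/4.795832=-1.172268
k=1: u−w=-37.907000, u+w=-15.241000; √(b/2)=2.397916, √(2b)=4.795832; F=2.397916×(-37.907)=-90.897793, v=-15.241000/4.795832=-3.177968
k=2: u−w=19.029000, u+w=31.691000; √(b/2)=2.397916, √(2b)=4.795832; F=2.397916×19.029=45.629939, v=31.691000/4.795832=6.608030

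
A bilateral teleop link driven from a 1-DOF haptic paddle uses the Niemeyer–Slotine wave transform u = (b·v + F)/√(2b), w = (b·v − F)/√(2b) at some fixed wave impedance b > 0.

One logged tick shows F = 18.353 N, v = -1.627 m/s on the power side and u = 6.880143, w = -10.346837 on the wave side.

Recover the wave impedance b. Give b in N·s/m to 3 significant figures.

b = 2.27 N·s/m

u + w = -3.466694;  u + w = √(2b)·v, so √(2b) = -3.466694/(-1.627) = 2.130728.
b = (√(2b))²/2 = 4.540001/2 = 2.270000.
(Check via u − w = 2F/√(2b): u − w = 17.226980, 2F/√(2b) = 17.226978.)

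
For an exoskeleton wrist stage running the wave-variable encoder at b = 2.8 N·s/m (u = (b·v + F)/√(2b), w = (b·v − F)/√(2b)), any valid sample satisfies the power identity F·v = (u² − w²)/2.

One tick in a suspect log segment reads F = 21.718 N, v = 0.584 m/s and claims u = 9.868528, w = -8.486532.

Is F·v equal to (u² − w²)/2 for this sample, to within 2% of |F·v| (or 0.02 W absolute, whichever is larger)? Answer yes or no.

F·v = 21.718×0.584 = 12.683312 W.
(u² − w²)/2 = (97.387845 − 72.021225)/2 = 12.683310 W.
|Δ| = 0.000002;  2% of max(1, |F·v|) = 0.253666.

yes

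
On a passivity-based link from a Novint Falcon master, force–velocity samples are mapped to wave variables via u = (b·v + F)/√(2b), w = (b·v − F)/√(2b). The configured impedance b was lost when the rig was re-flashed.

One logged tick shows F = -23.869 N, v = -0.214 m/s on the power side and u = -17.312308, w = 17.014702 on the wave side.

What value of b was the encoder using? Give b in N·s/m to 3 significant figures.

u + w = -0.297606;  u + w = √(2b)·v, so √(2b) = -0.297606/(-0.214) = 1.390682.
b = (√(2b))²/2 = 1.933997/2 = 0.966999.
(Check via u − w = 2F/√(2b): u − w = -34.327010, 2F/√(2b) = -34.327036.)

b = 0.967 N·s/m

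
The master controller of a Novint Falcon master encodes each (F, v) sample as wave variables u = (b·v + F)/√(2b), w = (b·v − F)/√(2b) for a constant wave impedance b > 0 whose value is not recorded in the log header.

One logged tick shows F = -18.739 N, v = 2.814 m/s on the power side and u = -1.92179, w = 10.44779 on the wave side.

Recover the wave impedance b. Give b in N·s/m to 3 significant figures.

b = 4.59 N·s/m

u + w = 8.5260;  u + w = √(2b)·v, so √(2b) = 8.5260/2.814 = 3.0299.
b = (√(2b))²/2 = 9.1800/2 = 4.5900.
(Check via u − w = 2F/√(2b): u − w = -12.3696, 2F/√(2b) = -12.3696.)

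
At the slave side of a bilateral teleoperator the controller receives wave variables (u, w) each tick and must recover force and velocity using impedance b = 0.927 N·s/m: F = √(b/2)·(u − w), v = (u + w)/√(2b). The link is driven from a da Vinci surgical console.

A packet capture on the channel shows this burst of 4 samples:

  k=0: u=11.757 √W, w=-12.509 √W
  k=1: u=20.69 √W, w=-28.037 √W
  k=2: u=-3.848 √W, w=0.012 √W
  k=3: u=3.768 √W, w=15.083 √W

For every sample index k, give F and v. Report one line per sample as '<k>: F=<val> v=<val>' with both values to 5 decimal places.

k=0: u−w=24.26600, u+w=-0.75200; √(b/2)=0.68081, √(2b)=1.36162; F=0.68081×24.266=16.52050, v=-0.75200/1.36162=-0.55228
k=1: u−w=48.72700, u+w=-7.34700; √(b/2)=0.68081, √(2b)=1.36162; F=0.68081×48.727=33.17375, v=-7.34700/1.36162=-5.39579
k=2: u−w=-3.86000, u+w=-3.83600; √(b/2)=0.68081, √(2b)=1.36162; F=0.68081×(-3.86)=-2.62792, v=-3.83600/1.36162=-2.81724
k=3: u−w=-11.31500, u+w=18.85100; √(b/2)=0.68081, √(2b)=1.36162; F=0.68081×(-11.315)=-7.70335, v=18.85100/1.36162=13.84457

0: F=16.52050 v=-0.55228
1: F=33.17375 v=-5.39579
2: F=-2.62792 v=-2.81724
3: F=-7.70335 v=13.84457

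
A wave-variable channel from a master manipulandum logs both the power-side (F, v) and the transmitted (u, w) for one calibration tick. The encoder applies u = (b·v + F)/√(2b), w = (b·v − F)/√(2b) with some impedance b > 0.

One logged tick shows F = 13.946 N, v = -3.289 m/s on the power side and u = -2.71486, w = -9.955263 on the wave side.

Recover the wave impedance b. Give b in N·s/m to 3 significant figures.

b = 7.42 N·s/m

u + w = -12.670123;  u + w = √(2b)·v, so √(2b) = -12.670123/(-3.289) = 3.852272.
b = (√(2b))²/2 = 14.840000/2 = 7.420000.
(Check via u − w = 2F/√(2b): u − w = 7.240403, 2F/√(2b) = 7.240402.)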